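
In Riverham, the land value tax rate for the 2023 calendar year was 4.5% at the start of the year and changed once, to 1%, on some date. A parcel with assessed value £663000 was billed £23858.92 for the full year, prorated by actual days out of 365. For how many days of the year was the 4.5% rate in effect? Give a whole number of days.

Let d = days at the first rate; then 365 − d days at the second rate.
£663000 × [4.5%·d + 1%·(365−d)] / 365 = £23858.92
Solving gives d = 271, so the new rate took effect on September 29, 2023.

271 days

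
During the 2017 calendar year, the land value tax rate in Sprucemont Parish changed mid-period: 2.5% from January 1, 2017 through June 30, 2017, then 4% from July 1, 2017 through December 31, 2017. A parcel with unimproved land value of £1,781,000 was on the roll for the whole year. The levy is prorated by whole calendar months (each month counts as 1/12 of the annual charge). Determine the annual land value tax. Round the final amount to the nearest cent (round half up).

January 1 – June 30, 2017: 6 months at 2.5% → £1,781,000 × 2.5% × 6/12 = £22,262.5000
July 1 – December 31, 2017: 6 months at 4% → £1,781,000 × 4% × 6/12 = £35,620.0000
Total = £57,882.5000

£57,882.50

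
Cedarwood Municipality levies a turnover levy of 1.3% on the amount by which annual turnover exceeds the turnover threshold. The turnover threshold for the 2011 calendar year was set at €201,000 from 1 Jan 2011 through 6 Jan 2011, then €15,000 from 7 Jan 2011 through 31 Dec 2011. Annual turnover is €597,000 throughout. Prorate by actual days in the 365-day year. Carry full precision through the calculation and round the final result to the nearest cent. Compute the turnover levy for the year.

€7,526.25

1 Jan – 6 Jan 2011: 6 days, exemption €201,000 → (€597,000 − €201,000) × 1.3% × 6/365 = €84.6247
7 Jan – 31 Dec 2011: 359 days, exemption €15,000 → (€597,000 − €15,000) × 1.3% × 359/365 = €7,441.6274
Total = €7,526.2521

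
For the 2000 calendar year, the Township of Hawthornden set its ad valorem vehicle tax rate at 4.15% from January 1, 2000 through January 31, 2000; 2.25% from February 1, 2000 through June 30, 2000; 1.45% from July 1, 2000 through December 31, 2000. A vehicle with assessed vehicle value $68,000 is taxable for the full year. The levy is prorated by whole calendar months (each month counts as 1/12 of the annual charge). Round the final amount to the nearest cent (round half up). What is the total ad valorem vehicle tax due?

January 1 – January 31, 2000: 1 month at 4.15% → $68,000 × 4.15% × 1/12 = $235.1667
February 1 – June 30, 2000: 5 months at 2.25% → $68,000 × 2.25% × 5/12 = $637.5000
July 1 – December 31, 2000: 6 months at 1.45% → $68,000 × 1.45% × 6/12 = $493.0000
Total = $1,365.6667

$1,365.67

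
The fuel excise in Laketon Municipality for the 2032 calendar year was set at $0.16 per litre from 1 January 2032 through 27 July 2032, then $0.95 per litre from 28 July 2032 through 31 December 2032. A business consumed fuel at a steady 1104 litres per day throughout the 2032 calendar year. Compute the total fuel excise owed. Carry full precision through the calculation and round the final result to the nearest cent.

1 January – 27 July 2032: 209 days × 1104 litres/day = 230,736 litres at $0.16/litre → $36,917.76
28 July – 31 December 2032: 157 days × 1104 litres/day = 173,328 litres at $0.95/litre → $164,661.60

$201,579.36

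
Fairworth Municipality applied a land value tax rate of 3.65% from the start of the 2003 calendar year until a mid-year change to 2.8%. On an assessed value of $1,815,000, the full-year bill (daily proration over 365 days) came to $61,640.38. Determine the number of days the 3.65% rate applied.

Let d = days at the first rate; then 365 − d days at the second rate.
$1,815,000 × [3.65%·d + 2.8%·(365−d)] / 365 = $61,640.38
Solving gives d = 256, so the new rate took effect on September 14, 2003.

256 days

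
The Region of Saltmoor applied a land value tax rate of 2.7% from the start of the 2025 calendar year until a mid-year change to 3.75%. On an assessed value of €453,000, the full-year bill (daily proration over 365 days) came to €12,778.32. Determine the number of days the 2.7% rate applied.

323 days

Let d = days at the first rate; then 365 − d days at the second rate.
€453,000 × [2.7%·d + 3.75%·(365−d)] / 365 = €12,778.32
Solving gives d = 323, so the new rate took effect on 20 Nov 2025.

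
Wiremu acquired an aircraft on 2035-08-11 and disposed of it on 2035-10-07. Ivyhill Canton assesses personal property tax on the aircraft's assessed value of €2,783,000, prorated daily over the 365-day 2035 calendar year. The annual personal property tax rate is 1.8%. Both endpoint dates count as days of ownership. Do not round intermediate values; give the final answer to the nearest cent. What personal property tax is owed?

€7,960.14

Days held (2035-08-11 to 2035-10-07): 58 out of 365
Tax = €2,783,000 × 1.8% × 58/365 = €7,960.1425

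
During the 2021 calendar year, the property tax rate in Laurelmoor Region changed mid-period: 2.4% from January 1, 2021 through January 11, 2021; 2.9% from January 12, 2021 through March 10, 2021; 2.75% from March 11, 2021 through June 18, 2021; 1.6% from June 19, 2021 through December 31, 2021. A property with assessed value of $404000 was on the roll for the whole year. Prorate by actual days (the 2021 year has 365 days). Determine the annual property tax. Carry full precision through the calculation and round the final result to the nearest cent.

$8668.84

January 1 – January 11, 2021: 11 days at 2.4% → $404000 × 2.4% × 11/365 = $292.2082
January 12 – March 10, 2021: 58 days at 2.9% → $404000 × 2.9% × 58/365 = $1861.7205
March 11 – June 18, 2021: 100 days at 2.75% → $404000 × 2.75% × 100/365 = $3043.8356
June 19 – December 31, 2021: 196 days at 1.6% → $404000 × 1.6% × 196/365 = $3471.0795
Total = $8668.8438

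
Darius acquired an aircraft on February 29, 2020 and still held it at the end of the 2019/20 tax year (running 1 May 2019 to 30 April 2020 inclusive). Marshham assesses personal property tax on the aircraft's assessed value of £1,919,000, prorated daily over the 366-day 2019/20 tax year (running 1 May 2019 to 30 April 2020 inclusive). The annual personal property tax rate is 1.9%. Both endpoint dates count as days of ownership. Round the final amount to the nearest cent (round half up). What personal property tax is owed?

Days held (February 29 – April 30, 2020): 62 out of 366
Tax = £1,919,000 × 1.9% × 62/366 = £6,176.4536

£6,176.45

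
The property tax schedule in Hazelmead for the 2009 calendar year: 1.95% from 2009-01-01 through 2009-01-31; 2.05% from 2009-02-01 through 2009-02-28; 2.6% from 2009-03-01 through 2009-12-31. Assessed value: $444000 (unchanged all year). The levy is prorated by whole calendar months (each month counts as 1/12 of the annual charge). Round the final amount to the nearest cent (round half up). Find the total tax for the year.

$11100.00

2009-01-01 to 2009-01-31: 1 month at 1.95% → $444000 × 1.95% × 1/12 = $721.5000
2009-02-01 to 2009-02-28: 1 month at 2.05% → $444000 × 2.05% × 1/12 = $758.5000
2009-03-01 to 2009-12-31: 10 months at 2.6% → $444000 × 2.6% × 10/12 = $9620.0000
Total = $11100.0000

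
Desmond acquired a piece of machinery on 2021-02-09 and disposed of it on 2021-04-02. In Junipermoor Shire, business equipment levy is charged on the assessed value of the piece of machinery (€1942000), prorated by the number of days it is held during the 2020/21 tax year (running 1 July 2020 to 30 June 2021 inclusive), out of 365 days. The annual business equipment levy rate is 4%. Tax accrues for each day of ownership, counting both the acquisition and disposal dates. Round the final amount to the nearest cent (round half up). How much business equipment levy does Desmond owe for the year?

€11279.56

Days held (2021-02-09 to 2021-04-02): 53 out of 365
Tax = €1942000 × 4% × 53/365 = €11279.5616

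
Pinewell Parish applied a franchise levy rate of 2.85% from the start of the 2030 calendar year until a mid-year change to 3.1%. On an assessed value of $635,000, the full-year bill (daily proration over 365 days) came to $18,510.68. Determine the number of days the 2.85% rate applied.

Let d = days at the first rate; then 365 − d days at the second rate.
$635,000 × [2.85%·d + 3.1%·(365−d)] / 365 = $18,510.68
Solving gives d = 270, so the new rate took effect on 28 Sep 2030.

270 days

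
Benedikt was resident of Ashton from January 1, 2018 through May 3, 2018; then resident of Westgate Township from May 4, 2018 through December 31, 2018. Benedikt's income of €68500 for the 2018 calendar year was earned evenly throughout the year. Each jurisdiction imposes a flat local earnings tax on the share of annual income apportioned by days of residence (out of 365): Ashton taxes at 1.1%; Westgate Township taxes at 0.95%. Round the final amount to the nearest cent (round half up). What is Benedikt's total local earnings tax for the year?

Ashton, January 1 – May 3, 2018: 123 days → €68500 × 1.1% × 123/365 = €253.9192
Westgate Township, May 4 – December 31, 2018: 242 days → €68500 × 0.95% × 242/365 = €431.4562
Total = €685.3753

€685.38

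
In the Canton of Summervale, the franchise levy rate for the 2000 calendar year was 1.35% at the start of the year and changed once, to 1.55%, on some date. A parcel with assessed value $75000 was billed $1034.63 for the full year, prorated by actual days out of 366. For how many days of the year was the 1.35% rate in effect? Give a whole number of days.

312 days

Let d = days at the first rate; then 366 − d days at the second rate.
$75000 × [1.35%·d + 1.55%·(366−d)] / 366 = $1034.63
Solving gives d = 312, so the new rate took effect on November 8, 2000.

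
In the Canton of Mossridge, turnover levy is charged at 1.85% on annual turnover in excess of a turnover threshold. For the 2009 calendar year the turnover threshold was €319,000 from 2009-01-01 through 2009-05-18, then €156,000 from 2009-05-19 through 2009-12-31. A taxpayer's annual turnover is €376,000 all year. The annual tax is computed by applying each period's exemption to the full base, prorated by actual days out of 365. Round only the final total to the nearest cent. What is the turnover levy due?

€2,929.89

2009-01-01 to 2009-05-18: 138 days, exemption €319,000 → (€376,000 − €319,000) × 1.85% × 138/365 = €398.6877
2009-05-19 to 2009-12-31: 227 days, exemption €156,000 → (€376,000 − €156,000) × 1.85% × 227/365 = €2,531.2055
Total = €2,929.8932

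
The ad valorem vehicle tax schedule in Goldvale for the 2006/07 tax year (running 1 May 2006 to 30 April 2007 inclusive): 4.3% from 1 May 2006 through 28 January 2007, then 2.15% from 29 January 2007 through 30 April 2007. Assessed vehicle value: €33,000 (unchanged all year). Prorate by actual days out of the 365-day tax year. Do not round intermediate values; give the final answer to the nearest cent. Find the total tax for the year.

€1,240.17

1 May 2006 – 28 January 2007: 273 days at 4.3% → €33,000 × 4.3% × 273/365 = €1,061.3342
29 January – 30 April 2007: 92 days at 2.15% → €33,000 × 2.15% × 92/365 = €178.8329
Total = €1,240.1671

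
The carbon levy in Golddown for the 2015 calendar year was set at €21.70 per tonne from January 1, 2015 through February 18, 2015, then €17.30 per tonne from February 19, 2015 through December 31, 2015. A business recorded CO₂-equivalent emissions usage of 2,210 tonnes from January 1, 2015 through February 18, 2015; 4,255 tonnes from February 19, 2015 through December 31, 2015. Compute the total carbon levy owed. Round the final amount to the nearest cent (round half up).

€121,568.50

January 1 – February 18, 2015: 2,210 tonnes at €21.70/tonne → €47,957.00
February 19 – December 31, 2015: 4,255 tonnes at €17.30/tonne → €73,611.50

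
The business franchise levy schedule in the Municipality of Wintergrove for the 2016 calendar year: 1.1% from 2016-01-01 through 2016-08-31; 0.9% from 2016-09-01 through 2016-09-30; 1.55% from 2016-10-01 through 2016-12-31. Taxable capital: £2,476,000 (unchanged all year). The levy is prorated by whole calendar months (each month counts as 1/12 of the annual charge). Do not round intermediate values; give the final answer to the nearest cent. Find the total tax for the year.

2016-01-01 to 2016-08-31: 8 months at 1.1% → £2,476,000 × 1.1% × 8/12 = £18,157.3333
2016-09-01 to 2016-09-30: 1 month at 0.9% → £2,476,000 × 0.9% × 1/12 = £1,857.0000
2016-10-01 to 2016-12-31: 3 months at 1.55% → £2,476,000 × 1.55% × 3/12 = £9,594.5000
Total = £29,608.8333

£29,608.83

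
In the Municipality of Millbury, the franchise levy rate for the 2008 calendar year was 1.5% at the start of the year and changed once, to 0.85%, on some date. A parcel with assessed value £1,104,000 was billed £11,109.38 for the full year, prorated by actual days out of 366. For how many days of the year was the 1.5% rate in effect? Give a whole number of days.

88 days

Let d = days at the first rate; then 366 − d days at the second rate.
£1,104,000 × [1.5%·d + 0.85%·(366−d)] / 366 = £11,109.38
Solving gives d = 88, so the new rate took effect on March 29, 2008.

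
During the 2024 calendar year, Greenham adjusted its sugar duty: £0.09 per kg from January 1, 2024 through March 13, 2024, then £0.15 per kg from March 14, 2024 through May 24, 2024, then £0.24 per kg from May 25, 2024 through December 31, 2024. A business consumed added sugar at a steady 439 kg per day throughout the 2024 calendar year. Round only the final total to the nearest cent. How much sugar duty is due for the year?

January 1 – March 13, 2024: 73 days × 439 kg/day = 32,047 kg at £0.09/kg → £2884.23
March 14 – May 24, 2024: 72 days × 439 kg/day = 31,608 kg at £0.15/kg → £4741.20
May 25 – December 31, 2024: 221 days × 439 kg/day = 97,019 kg at £0.24/kg → £23284.56

£30909.99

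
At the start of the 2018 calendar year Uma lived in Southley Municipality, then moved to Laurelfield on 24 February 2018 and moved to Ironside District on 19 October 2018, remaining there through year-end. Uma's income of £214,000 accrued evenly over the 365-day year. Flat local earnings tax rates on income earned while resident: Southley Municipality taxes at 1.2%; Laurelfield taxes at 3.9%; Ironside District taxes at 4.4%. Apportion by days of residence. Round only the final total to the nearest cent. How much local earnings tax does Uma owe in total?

Southley Municipality, 1 January – 23 February 2018: 54 days → £214,000 × 1.2% × 54/365 = £379.9233
Laurelfield, 24 February – 18 October 2018: 237 days → £214,000 × 3.9% × 237/365 = £5,419.1836
Ironside District, 19 October – 31 December 2018: 74 days → £214,000 × 4.4% × 74/365 = £1,908.9973
Total = £7,708.1041

£7,708.10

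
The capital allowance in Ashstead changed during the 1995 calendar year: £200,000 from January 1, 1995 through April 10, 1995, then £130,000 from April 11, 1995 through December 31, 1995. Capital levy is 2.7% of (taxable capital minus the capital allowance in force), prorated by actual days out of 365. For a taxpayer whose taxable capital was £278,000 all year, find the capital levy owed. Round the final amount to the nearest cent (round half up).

£3,478.19

January 1 – April 10, 1995: 100 days, exemption £200,000 → (£278,000 − £200,000) × 2.7% × 100/365 = £576.9863
April 11 – December 31, 1995: 265 days, exemption £130,000 → (£278,000 − £130,000) × 2.7% × 265/365 = £2,901.2055
Total = £3,478.1918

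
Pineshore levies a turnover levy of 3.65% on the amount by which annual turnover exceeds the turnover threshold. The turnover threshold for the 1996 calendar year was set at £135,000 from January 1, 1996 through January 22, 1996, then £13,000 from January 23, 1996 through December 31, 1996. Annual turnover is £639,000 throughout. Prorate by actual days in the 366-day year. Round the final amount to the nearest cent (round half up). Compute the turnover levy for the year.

January 1 – January 22, 1996: 22 days, exemption £135,000 → (£639,000 − £135,000) × 3.65% × 22/366 = £1,105.7705
January 23 – December 31, 1996: 344 days, exemption £13,000 → (£639,000 − £13,000) × 3.65% × 344/366 = £21,475.5628
Total = £22,581.3333

£22,581.33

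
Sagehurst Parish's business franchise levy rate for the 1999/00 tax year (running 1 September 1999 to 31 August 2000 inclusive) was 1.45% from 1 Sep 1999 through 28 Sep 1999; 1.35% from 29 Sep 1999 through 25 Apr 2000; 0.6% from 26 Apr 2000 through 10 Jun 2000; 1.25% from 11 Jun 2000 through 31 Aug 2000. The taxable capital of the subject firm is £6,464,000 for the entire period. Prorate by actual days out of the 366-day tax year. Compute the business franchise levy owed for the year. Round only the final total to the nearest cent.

1 Sep – 28 Sep 1999: 28 days at 1.45% → £6,464,000 × 1.45% × 28/366 = £7,170.4481
29 Sep 1999 – 25 Apr 2000: 210 days at 1.35% → £6,464,000 × 1.35% × 210/366 = £50,069.5082
26 Apr – 10 Jun 2000: 46 days at 0.6% → £6,464,000 × 0.6% × 46/366 = £4,874.4918
11 Jun – 31 Aug 2000: 82 days at 1.25% → £6,464,000 × 1.25% × 82/366 = £18,102.7322
Total = £80,217.1803

£80,217.18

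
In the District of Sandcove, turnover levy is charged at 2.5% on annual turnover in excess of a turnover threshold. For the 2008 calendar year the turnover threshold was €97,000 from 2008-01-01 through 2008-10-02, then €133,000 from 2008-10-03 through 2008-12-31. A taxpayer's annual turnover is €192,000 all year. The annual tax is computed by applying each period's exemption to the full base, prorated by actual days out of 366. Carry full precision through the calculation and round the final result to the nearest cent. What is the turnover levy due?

2008-01-01 to 2008-10-02: 276 days, exemption €97,000 → (€192,000 − €97,000) × 2.5% × 276/366 = €1,790.9836
2008-10-03 to 2008-12-31: 90 days, exemption €133,000 → (€192,000 − €133,000) × 2.5% × 90/366 = €362.7049
Total = €2,153.6885

€2,153.69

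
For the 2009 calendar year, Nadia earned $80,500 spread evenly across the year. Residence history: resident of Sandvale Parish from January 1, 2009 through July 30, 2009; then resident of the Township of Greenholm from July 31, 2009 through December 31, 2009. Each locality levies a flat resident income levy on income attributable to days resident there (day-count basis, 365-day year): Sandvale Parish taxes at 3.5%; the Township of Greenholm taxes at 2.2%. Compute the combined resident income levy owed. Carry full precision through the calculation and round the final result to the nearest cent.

Sandvale Parish, January 1 – July 30, 2009: 211 days → $80,500 × 3.5% × 211/365 = $1,628.7466
The Township of Greenholm, July 31 – December 31, 2009: 154 days → $80,500 × 2.2% × 154/365 = $747.2164
Total = $2,375.9630

$2,375.96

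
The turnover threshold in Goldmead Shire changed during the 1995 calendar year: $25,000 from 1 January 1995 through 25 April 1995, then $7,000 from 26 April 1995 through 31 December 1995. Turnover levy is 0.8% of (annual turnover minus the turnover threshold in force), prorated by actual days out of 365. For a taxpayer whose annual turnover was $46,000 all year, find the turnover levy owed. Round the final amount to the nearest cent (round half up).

$266.63

1 January – 25 April 1995: 115 days, exemption $25,000 → ($46,000 − $25,000) × 0.8% × 115/365 = $52.9315
26 April – 31 December 1995: 250 days, exemption $7,000 → ($46,000 − $7,000) × 0.8% × 250/365 = $213.6986
Total = $266.6301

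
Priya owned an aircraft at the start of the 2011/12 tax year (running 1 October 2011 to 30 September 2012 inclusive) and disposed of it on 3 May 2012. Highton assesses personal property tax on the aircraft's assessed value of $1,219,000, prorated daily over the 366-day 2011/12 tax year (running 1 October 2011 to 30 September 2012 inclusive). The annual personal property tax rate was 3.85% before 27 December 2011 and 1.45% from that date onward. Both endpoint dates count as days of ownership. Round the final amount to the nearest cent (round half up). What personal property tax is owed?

$17,385.74

1 October – 26 December 2011: 87 days at 3.85% → $1,219,000 × 3.85% × 87/366 = $11,155.8484
27 December 2011 – 3 May 2012: 129 days at 1.45% → $1,219,000 × 1.45% × 129/366 = $6,229.8893
Total = $17,385.7377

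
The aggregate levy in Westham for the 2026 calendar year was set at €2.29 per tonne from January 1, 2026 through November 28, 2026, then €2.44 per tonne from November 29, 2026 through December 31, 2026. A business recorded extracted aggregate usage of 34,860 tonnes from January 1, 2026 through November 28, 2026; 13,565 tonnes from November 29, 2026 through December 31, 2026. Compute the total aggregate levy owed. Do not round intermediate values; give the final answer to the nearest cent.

€112,928.00

January 1 – November 28, 2026: 34,860 tonnes at €2.29/tonne → €79,829.40
November 29 – December 31, 2026: 13,565 tonnes at €2.44/tonne → €33,098.60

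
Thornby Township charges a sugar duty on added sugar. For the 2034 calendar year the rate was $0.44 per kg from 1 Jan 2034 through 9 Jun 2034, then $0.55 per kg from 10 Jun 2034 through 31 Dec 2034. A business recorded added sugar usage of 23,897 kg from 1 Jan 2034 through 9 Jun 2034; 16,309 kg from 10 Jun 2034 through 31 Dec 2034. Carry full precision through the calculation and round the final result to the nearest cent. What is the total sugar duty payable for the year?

1 Jan – 9 Jun 2034: 23,897 kg at $0.44/kg → $10,514.68
10 Jun – 31 Dec 2034: 16,309 kg at $0.55/kg → $8,969.95

$19,484.63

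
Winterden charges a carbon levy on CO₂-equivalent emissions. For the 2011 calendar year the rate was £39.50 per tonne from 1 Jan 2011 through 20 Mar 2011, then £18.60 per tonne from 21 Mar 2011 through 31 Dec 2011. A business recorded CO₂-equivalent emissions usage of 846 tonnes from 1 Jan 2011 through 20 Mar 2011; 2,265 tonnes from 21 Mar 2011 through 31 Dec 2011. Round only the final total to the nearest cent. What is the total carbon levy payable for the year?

1 Jan – 20 Mar 2011: 846 tonnes at £39.50/tonne → £33417.00
21 Mar – 31 Dec 2011: 2,265 tonnes at £18.60/tonne → £42129.00

£75546.00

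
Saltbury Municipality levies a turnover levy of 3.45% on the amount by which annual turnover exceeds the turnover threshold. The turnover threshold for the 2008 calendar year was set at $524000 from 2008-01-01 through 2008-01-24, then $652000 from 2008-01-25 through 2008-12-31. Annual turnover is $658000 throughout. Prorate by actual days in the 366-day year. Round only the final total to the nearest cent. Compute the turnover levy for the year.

2008-01-01 to 2008-01-24: 24 days, exemption $524000 → ($658000 − $524000) × 3.45% × 24/366 = $303.1475
2008-01-25 to 2008-12-31: 342 days, exemption $652000 → ($658000 − $652000) × 3.45% × 342/366 = $193.4262
Total = $496.5738

$496.57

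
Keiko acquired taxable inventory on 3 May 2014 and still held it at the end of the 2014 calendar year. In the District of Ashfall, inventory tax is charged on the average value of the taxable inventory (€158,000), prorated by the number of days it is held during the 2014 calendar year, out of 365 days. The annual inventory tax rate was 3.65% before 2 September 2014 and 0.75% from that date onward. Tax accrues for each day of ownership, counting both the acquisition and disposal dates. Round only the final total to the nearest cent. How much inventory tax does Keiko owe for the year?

3 May – 1 September 2014: 122 days at 3.65% → €158,000 × 3.65% × 122/365 = €1,927.6000
2 September – 31 December 2014: 121 days at 0.75% → €158,000 × 0.75% × 121/365 = €392.8356
Total = €2,320.4356

€2,320.44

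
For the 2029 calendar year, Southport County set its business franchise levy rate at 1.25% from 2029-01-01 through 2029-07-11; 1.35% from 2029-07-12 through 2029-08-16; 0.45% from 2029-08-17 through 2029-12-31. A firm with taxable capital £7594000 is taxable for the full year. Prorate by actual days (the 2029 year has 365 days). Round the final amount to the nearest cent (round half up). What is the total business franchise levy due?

£72871.19

2029-01-01 to 2029-07-11: 192 days at 1.25% → £7594000 × 1.25% × 192/365 = £49933.1507
2029-07-12 to 2029-08-16: 36 days at 1.35% → £7594000 × 1.35% × 36/365 = £10111.4630
2029-08-17 to 2029-12-31: 137 days at 0.45% → £7594000 × 0.45% × 137/365 = £12826.5781
Total = £72871.1918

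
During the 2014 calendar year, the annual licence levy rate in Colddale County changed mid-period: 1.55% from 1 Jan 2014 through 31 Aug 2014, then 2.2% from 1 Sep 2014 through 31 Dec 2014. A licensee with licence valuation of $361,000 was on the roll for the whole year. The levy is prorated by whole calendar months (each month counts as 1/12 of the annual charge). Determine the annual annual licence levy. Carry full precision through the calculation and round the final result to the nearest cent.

1 Jan – 31 Aug 2014: 8 months at 1.55% → $361,000 × 1.55% × 8/12 = $3,730.3333
1 Sep – 31 Dec 2014: 4 months at 2.2% → $361,000 × 2.2% × 4/12 = $2,647.3333
Total = $6,377.6667

$6,377.67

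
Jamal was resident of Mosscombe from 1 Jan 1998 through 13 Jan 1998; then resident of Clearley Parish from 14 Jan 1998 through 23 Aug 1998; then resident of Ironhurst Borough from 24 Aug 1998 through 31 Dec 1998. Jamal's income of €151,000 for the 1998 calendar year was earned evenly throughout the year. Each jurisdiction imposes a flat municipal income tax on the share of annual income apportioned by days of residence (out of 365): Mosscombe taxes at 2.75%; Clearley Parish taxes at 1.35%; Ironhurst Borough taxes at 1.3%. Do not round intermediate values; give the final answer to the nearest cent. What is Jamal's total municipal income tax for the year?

€2,086.90

Mosscombe, 1 Jan – 13 Jan 1998: 13 days → €151,000 × 2.75% × 13/365 = €147.8973
Clearley Parish, 14 Jan – 23 Aug 1998: 222 days → €151,000 × 1.35% × 222/365 = €1,239.8548
Ironhurst Borough, 24 Aug – 31 Dec 1998: 130 days → €151,000 × 1.3% × 130/365 = €699.1507
Total = €2,086.9027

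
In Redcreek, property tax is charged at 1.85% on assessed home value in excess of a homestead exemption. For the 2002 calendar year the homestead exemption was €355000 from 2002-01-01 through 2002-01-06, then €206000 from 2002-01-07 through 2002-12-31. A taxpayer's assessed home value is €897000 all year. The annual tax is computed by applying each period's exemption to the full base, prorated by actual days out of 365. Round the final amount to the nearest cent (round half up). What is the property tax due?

2002-01-01 to 2002-01-06: 6 days, exemption €355000 → (€897000 − €355000) × 1.85% × 6/365 = €164.8274
2002-01-07 to 2002-12-31: 359 days, exemption €206000 → (€897000 − €206000) × 1.85% × 359/365 = €12573.3603
Total = €12738.1877

€12738.19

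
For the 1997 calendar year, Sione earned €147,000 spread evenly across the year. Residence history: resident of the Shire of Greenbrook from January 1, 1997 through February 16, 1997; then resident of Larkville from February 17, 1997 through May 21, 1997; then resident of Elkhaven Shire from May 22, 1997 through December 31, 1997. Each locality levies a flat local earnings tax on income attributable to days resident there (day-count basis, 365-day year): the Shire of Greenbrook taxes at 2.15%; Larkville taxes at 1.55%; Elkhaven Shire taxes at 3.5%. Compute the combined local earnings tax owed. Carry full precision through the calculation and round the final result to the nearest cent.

The Shire of Greenbrook, January 1 – February 16, 1997: 47 days → €147,000 × 2.15% × 47/365 = €406.9685
Larkville, February 17 – May 21, 1997: 94 days → €147,000 × 1.55% × 94/365 = €586.7918
Elkhaven Shire, May 22 – December 31, 1997: 224 days → €147,000 × 3.5% × 224/365 = €3,157.4795
Total = €4,151.2397

€4,151.24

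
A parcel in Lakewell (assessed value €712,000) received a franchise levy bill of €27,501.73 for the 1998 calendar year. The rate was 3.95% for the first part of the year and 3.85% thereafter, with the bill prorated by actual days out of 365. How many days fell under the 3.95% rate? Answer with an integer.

Let d = days at the first rate; then 365 − d days at the second rate.
€712,000 × [3.95%·d + 3.85%·(365−d)] / 365 = €27,501.73
Solving gives d = 46, so the new rate took effect on 16 Feb 1998.

46 days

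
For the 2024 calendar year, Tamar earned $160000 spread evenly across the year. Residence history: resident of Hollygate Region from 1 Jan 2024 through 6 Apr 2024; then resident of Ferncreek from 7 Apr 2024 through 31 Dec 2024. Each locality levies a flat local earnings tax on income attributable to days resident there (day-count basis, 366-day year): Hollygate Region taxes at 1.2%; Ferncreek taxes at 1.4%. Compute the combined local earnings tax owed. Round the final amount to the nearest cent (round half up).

$2155.19

Hollygate Region, 1 Jan – 6 Apr 2024: 97 days → $160000 × 1.2% × 97/366 = $508.8525
Ferncreek, 7 Apr – 31 Dec 2024: 269 days → $160000 × 1.4% × 269/366 = $1646.3388
Total = $2155.1913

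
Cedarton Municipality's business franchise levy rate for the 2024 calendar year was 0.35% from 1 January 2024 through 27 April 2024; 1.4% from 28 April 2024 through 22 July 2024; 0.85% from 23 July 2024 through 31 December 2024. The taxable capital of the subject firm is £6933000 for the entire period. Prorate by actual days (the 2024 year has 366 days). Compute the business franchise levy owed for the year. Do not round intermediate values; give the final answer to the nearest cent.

1 January – 27 April 2024: 118 days at 0.35% → £6933000 × 0.35% × 118/366 = £7823.3033
28 April – 22 July 2024: 86 days at 1.4% → £6933000 × 1.4% × 86/366 = £22806.9180
23 July – 31 December 2024: 162 days at 0.85% → £6933000 × 0.85% × 162/366 = £26083.9918
Total = £56714.2131

£56714.21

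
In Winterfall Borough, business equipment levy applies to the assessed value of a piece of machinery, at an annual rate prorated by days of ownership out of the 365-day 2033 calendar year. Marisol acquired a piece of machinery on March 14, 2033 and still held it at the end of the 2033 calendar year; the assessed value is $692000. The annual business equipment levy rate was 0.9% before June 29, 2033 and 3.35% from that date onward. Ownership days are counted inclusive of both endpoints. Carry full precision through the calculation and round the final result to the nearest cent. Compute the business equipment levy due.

$13639.04

March 14 – June 28, 2033: 107 days at 0.9% → $692000 × 0.9% × 107/365 = $1825.7425
June 29 – December 31, 2033: 186 days at 3.35% → $692000 × 3.35% × 186/365 = $11813.2932
Total = $13639.0356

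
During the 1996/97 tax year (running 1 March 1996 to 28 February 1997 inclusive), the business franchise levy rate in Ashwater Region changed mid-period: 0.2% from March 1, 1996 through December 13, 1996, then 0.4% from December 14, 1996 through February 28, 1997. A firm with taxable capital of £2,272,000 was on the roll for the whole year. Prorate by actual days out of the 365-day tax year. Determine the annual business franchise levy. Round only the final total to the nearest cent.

March 1 – December 13, 1996: 288 days at 0.2% → £2,272,000 × 0.2% × 288/365 = £3,585.4027
December 14, 1996 – February 28, 1997: 77 days at 0.4% → £2,272,000 × 0.4% × 77/365 = £1,917.1945
Total = £5,502.5973

£5,502.60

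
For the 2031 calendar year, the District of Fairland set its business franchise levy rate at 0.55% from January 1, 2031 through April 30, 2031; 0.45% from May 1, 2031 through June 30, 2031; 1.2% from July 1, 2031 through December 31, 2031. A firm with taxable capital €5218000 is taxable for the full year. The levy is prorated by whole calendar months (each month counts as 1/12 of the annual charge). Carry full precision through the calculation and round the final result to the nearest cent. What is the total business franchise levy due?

January 1 – April 30, 2031: 4 months at 0.55% → €5218000 × 0.55% × 4/12 = €9566.3333
May 1 – June 30, 2031: 2 months at 0.45% → €5218000 × 0.45% × 2/12 = €3913.5000
July 1 – December 31, 2031: 6 months at 1.2% → €5218000 × 1.2% × 6/12 = €31308.0000
Total = €44787.8333

€44787.83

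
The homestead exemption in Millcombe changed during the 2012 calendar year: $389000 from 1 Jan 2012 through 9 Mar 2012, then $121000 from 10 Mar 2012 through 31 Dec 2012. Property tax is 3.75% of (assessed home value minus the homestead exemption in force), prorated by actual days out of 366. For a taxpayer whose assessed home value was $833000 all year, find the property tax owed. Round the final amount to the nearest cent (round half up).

1 Jan – 9 Mar 2012: 69 days, exemption $389000 → ($833000 − $389000) × 3.75% × 69/366 = $3138.9344
10 Mar – 31 Dec 2012: 297 days, exemption $121000 → ($833000 − $121000) × 3.75% × 297/366 = $21666.3934
Total = $24805.3279

$24805.33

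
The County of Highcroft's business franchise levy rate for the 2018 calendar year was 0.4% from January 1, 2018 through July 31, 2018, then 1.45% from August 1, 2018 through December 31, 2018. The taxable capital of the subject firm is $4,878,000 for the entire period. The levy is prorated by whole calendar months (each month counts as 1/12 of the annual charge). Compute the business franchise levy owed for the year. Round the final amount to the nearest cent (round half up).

January 1 – July 31, 2018: 7 months at 0.4% → $4,878,000 × 0.4% × 7/12 = $11,382.0000
August 1 – December 31, 2018: 5 months at 1.45% → $4,878,000 × 1.45% × 5/12 = $29,471.2500
Total = $40,853.2500

$40,853.25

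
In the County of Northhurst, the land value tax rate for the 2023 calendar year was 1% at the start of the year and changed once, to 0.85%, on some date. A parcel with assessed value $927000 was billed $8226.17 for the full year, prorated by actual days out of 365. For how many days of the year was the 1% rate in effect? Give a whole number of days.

91 days

Let d = days at the first rate; then 365 − d days at the second rate.
$927000 × [1%·d + 0.85%·(365−d)] / 365 = $8226.17
Solving gives d = 91, so the new rate took effect on April 2, 2023.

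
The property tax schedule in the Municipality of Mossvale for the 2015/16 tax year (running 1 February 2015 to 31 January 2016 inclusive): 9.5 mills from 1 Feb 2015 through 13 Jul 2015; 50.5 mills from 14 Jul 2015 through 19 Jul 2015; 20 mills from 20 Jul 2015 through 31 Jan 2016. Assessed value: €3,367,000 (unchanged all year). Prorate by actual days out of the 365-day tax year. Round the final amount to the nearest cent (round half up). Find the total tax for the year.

€53,240.11

1 Feb – 13 Jul 2015: 163 days at 9.5 mills → €3,367,000 × 0.95% × 163/365 = €14,284.3822
14 Jul – 19 Jul 2015: 6 days at 50.5 mills → €3,367,000 × 5.05% × 6/365 = €2,795.0712
20 Jul 2015 – 31 Jan 2016: 196 days at 20 mills → €3,367,000 × 2% × 196/365 = €36,160.6575
Total = €53,240.1110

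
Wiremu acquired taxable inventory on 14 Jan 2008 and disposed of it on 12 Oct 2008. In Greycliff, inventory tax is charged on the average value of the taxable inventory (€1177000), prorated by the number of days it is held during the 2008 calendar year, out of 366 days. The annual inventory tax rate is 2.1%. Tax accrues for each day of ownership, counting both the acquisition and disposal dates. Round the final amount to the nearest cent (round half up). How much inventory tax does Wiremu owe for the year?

Days held (14 Jan – 12 Oct 2008): 273 out of 366
Tax = €1177000 × 2.1% × 273/366 = €18436.4508

€18436.45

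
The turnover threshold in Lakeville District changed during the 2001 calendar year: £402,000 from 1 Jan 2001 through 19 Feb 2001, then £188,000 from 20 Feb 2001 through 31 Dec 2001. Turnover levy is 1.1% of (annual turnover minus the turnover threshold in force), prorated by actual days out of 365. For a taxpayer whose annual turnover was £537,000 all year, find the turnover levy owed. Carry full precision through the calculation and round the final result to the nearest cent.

1 Jan – 19 Feb 2001: 50 days, exemption £402,000 → (£537,000 − £402,000) × 1.1% × 50/365 = £203.4247
20 Feb – 31 Dec 2001: 315 days, exemption £188,000 → (£537,000 − £188,000) × 1.1% × 315/365 = £3,313.1096
Total = £3,516.5342

£3,516.53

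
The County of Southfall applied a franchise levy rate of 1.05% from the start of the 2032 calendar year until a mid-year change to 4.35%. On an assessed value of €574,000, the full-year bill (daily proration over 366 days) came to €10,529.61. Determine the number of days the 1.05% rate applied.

279 days

Let d = days at the first rate; then 366 − d days at the second rate.
€574,000 × [1.05%·d + 4.35%·(366−d)] / 366 = €10,529.61
Solving gives d = 279, so the new rate took effect on 6 Oct 2032.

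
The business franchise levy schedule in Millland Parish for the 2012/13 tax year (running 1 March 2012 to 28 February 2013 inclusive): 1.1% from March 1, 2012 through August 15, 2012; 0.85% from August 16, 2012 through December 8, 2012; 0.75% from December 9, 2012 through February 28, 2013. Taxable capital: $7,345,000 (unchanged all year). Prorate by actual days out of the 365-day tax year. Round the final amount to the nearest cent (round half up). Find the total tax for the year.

March 1 – August 15, 2012: 168 days at 1.1% → $7,345,000 × 1.1% × 168/365 = $37,187.8356
August 16 – December 8, 2012: 115 days at 0.85% → $7,345,000 × 0.85% × 115/365 = $19,670.5137
December 9, 2012 – February 28, 2013: 82 days at 0.75% → $7,345,000 × 0.75% × 82/365 = $12,375.8219
Total = $69,234.1712

$69,234.17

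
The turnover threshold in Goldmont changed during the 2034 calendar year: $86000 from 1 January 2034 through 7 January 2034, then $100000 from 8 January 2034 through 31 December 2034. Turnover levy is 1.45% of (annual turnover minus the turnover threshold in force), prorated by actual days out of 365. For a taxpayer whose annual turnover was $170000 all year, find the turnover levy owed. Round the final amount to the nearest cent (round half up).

$1018.89

1 January – 7 January 2034: 7 days, exemption $86000 → ($170000 − $86000) × 1.45% × 7/365 = $23.3589
8 January – 31 December 2034: 358 days, exemption $100000 → ($170000 − $100000) × 1.45% × 358/365 = $995.5342
Total = $1018.8932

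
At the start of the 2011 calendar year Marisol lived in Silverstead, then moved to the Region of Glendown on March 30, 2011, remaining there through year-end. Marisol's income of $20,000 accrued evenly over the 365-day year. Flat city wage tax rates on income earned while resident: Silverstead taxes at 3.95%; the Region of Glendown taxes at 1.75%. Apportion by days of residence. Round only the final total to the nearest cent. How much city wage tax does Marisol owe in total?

$456.08

Silverstead, January 1 – March 29, 2011: 88 days → $20,000 × 3.95% × 88/365 = $190.4658
The Region of Glendown, March 30 – December 31, 2011: 277 days → $20,000 × 1.75% × 277/365 = $265.6164
Total = $456.0822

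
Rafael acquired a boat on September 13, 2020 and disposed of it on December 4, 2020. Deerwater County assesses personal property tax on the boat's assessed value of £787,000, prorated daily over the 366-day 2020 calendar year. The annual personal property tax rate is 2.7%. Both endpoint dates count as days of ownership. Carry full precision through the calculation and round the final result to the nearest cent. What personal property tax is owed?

£4,818.76

Days held (September 13 – December 4, 2020): 83 out of 366
Tax = £787,000 × 2.7% × 83/366 = £4,818.7623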